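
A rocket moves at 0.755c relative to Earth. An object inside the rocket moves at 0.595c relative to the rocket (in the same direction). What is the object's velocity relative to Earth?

u = (u' + v)/(1 + u'v/c²)
Numerator: 0.595 + 0.755 = 1.35
Denominator: 1 + 0.449225 = 1.449225
u = 1.35/1.449225 = 0.9315c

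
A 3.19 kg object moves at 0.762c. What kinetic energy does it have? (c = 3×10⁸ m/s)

γ = 1/√(1 - 0.762²) = 1.5442
γ - 1 = 0.5442
KE = (γ-1)mc² = 0.5442 × 3.19 × (3×10⁸)² = 1.562×10¹⁷ J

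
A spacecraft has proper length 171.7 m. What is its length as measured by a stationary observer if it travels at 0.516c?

Proper length L₀ = 171.7 m
γ = 1/√(1 - 0.516²) = 1.167
L = L₀/γ = 171.7/1.167 = 147.1 m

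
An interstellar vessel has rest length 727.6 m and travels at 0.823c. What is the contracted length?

Proper length L₀ = 727.6 m
γ = 1/√(1 - 0.823²) = 1.7604
L = L₀/γ = 727.6/1.7604 = 413.3 m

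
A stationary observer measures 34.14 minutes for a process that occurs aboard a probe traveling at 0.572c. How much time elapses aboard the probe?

Dilated time Δt = 34.14 minutes
γ = 1/√(1 - 0.572²) = 1.2191
Δt₀ = Δt/γ = 34.14/1.2191 = 28.00 minutes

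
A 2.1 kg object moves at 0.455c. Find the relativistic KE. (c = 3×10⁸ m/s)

γ = 1/√(1 - 0.455²) = 1.12298
γ - 1 = 0.12298
KE = (γ-1)mc² = 0.12298 × 2.1 × (3×10⁸)² = 2.324×10¹⁶ J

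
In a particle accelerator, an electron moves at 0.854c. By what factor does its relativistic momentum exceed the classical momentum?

p_rel = γmv, p_class = mv
Ratio = γ = 1/√(1 - 0.854²)
= 1/√(0.270684) = 1.922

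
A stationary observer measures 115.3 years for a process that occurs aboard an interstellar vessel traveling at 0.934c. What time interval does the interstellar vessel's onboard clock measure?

Dilated time Δt = 115.3 years
γ = 1/√(1 - 0.934²) = 2.799
Δt₀ = Δt/γ = 115.3/2.799 = 41.19 years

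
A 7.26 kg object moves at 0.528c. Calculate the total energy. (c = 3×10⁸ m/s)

γ = 1/√(1 - 0.528²) = 1.1775
mc² = 7.26 × (3×10⁸)² = 6.534×10¹⁷ J
E = γmc² = 1.1775 × 6.534×10¹⁷ = 7.694×10¹⁷ J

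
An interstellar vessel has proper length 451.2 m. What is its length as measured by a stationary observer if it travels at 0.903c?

Proper length L₀ = 451.2 m
γ = 1/√(1 - 0.903²) = 2.3275
L = L₀/γ = 451.2/2.3275 = 193.9 m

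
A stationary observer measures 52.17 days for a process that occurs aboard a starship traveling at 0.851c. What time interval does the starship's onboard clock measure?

Dilated time Δt = 52.17 days
γ = 1/√(1 - 0.851²) = 1.904
Δt₀ = Δt/γ = 52.17/1.904 = 27.40 days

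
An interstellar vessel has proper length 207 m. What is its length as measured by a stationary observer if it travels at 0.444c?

Proper length L₀ = 207 m
γ = 1/√(1 - 0.444²) = 1.116
L = L₀/γ = 207/1.116 = 185.5 m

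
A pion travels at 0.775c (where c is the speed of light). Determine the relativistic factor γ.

v/c = 0.775, so (v/c)² = 0.600625
1 - (v/c)² = 0.399375
γ = 1/√(0.399375) = 1.582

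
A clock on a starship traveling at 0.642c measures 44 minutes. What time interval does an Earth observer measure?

Proper time Δt₀ = 44 minutes
γ = 1/√(1 - 0.642²) = 1.3043
Δt = γΔt₀ = 1.3043 × 44 = 57.39 minutes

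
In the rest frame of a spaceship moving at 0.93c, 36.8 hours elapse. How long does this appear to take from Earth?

Proper time Δt₀ = 36.8 hours
γ = 1/√(1 - 0.93²) = 2.721
Δt = γΔt₀ = 2.721 × 36.8 = 100.1 hours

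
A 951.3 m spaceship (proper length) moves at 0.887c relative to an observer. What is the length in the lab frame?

Proper length L₀ = 951.3 m
γ = 1/√(1 - 0.887²) = 2.1656
L = L₀/γ = 951.3/2.1656 = 439.3 m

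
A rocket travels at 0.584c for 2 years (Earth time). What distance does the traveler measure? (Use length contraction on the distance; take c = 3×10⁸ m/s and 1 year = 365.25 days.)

Earth distance: d = v × t = 0.584c × 2 yr = 1.1058×10¹⁶ m
γ = 1.2319
d' = d/γ = 1.1058×10¹⁶/1.2319 = 8.976×10¹⁵ m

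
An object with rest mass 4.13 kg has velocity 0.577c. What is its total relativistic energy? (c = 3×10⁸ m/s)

γ = 1/√(1 - 0.577²) = 1.2244
mc² = 4.13 × (3×10⁸)² = 3.717×10¹⁷ J
E = γmc² = 1.2244 × 3.717×10¹⁷ = 4.551×10¹⁷ J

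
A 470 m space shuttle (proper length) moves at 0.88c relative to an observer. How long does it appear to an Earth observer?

Proper length L₀ = 470 m
γ = 1/√(1 - 0.88²) = 2.1054
L = L₀/γ = 470/2.1054 = 223.2 m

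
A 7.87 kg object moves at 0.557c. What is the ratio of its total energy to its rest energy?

E = γmc², E₀ = mc²
E/E₀ = γ = 1/√(1 - 0.557²) = 1.204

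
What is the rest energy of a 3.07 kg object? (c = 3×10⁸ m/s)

c² = (3×10⁸)² = 9.000×10¹⁶ m²/s²
E₀ = mc² = 3.07 × 9.000×10¹⁶ = 2.763×10¹⁷ J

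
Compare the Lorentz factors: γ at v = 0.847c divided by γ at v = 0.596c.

γ₁ = 1/√(1 - 0.847²) = 1.881
γ₂ = 1/√(1 - 0.596²) = 1.245
γ₁/γ₂ = 1.881/1.245 = 1.511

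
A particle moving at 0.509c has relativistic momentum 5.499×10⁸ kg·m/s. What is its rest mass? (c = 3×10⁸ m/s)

γ = 1/√(1 - 0.509²) = 1.1618
v = 0.509 × 3×10⁸ = 1.527×10⁸ m/s
m = p/(γv) = 5.499×10⁸/(1.1618 × 1.527×10⁸) = 3.100 kg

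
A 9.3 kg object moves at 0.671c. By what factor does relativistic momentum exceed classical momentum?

p_rel = γmv, p_class = mv
Ratio = γ = 1/√(1 - 0.671²) = 1.349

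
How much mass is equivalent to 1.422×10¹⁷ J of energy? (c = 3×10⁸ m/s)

From E = mc², we get m = E/c²
c² = (3×10⁸)² = 9×10¹⁶ m²/s²
m = 1.422×10¹⁷ / 9×10¹⁶ = 1.580 kg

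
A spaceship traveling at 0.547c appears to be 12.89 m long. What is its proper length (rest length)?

Contracted length L = 12.89 m
γ = 1/√(1 - 0.547²) = 1.195
L₀ = γL = 1.195 × 12.89 = 15.40 m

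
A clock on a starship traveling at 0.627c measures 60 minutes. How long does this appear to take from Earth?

Proper time Δt₀ = 60 minutes
γ = 1/√(1 - 0.627²) = 1.2837
Δt = γΔt₀ = 1.2837 × 60 = 77.02 minutes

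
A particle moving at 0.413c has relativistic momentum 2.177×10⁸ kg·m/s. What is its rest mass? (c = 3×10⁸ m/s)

γ = 1/√(1 - 0.413²) = 1.098
v = 0.413 × 3×10⁸ = 1.239×10⁸ m/s
m = p/(γv) = 2.177×10⁸/(1.098 × 1.239×10⁸) = 1.600 kg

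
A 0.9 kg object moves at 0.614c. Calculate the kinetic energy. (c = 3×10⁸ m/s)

γ = 1/√(1 - 0.614²) = 1.2669
γ - 1 = 0.2669
KE = (γ-1)mc² = 0.2669 × 0.9 × (3×10⁸)² = 2.162×10¹⁶ J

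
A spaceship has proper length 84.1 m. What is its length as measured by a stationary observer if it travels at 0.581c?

Proper length L₀ = 84.1 m
γ = 1/√(1 - 0.581²) = 1.2286
L = L₀/γ = 84.1/1.2286 = 68.45 m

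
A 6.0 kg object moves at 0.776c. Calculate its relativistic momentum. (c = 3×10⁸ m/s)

γ = 1/√(1 - 0.776²) = 1.5855
v = 0.776 × 3×10⁸ = 2.328×10⁸ m/s
p = γmv = 1.5855 × 6.0 × 2.328×10⁸ = 2.215×10⁹ kg·m/s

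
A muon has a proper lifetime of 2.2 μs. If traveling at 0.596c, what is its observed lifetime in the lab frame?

Proper lifetime τ₀ = 2.2 μs
γ = 1/√(1 - 0.596²) = 1.2454
τ = γτ₀ = 1.2454 × 2.2 μs = 2.740 μs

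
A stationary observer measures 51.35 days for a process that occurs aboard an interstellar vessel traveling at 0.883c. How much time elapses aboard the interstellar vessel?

Dilated time Δt = 51.35 days
γ = 1/√(1 - 0.883²) = 2.131
Δt₀ = Δt/γ = 51.35/2.131 = 24.10 days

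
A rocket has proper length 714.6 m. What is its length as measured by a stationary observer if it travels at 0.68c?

Proper length L₀ = 714.6 m
γ = 1/√(1 - 0.68²) = 1.36386
L = L₀/γ = 714.6/1.36386 = 524.0 m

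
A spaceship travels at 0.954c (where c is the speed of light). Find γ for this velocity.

v/c = 0.954, so (v/c)² = 0.910116
1 - (v/c)² = 0.089884
γ = 1/√(0.089884) = 3.335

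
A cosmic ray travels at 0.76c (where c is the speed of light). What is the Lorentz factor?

v/c = 0.76, so (v/c)² = 0.5776
1 - (v/c)² = 0.4224
γ = 1/√(0.4224) = 1.539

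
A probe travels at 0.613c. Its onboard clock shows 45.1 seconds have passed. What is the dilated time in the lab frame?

Proper time Δt₀ = 45.1 seconds
γ = 1/√(1 - 0.613²) = 1.2657
Δt = γΔt₀ = 1.2657 × 45.1 = 57.08 seconds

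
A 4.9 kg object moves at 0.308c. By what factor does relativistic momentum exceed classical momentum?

p_rel = γmv, p_class = mv
Ratio = γ = 1/√(1 - 0.308²) = 1.051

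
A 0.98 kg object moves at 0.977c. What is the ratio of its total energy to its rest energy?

E = γmc², E₀ = mc²
E/E₀ = γ = 1/√(1 - 0.977²) = 4.690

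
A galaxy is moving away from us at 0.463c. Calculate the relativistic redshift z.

β = 0.463
(1+β)/(1-β) = 1.463/0.537 = 2.7244
√(2.7244) = 1.6506
z = 1.6506 - 1 = 0.6506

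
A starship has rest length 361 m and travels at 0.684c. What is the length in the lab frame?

Proper length L₀ = 361 m
γ = 1/√(1 - 0.684²) = 1.371
L = L₀/γ = 361/1.371 = 263.3 m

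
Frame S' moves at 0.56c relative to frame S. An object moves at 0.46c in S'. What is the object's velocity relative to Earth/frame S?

u = (u' + v)/(1 + u'v/c²)
Numerator: 0.46 + 0.56 = 1.02
Denominator: 1 + 0.2576 = 1.2576
u = 1.02/1.2576 = 0.8111c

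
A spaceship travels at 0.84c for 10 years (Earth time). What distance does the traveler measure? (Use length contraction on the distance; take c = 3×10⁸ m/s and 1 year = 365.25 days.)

Earth distance: d = v × t = 0.84c × 10 yr = 7.953×10¹⁶ m
γ = 1.843
d' = d/γ = 7.953×10¹⁶/1.843 = 4.315×10¹⁶ m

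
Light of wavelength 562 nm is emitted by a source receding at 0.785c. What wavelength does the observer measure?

β = 0.785
Wavelength Doppler factor = √(1.785/0.215) = √(8.302) = 2.881
λ_obs = 562 × 2.881 = 1619 nm (redshift)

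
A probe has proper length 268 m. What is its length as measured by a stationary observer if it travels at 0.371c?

Proper length L₀ = 268 m
γ = 1/√(1 - 0.371²) = 1.0769
L = L₀/γ = 268/1.0769 = 248.9 m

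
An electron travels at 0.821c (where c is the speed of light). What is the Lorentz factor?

v/c = 0.821, so (v/c)² = 0.674041
1 - (v/c)² = 0.325959
γ = 1/√(0.325959) = 1.752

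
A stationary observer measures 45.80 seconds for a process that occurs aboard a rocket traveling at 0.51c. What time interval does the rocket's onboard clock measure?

Dilated time Δt = 45.80 seconds
γ = 1/√(1 - 0.51²) = 1.16255
Δt₀ = Δt/γ = 45.80/1.16255 = 39.40 seconds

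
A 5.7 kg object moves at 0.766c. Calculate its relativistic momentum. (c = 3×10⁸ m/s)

γ = 1/√(1 - 0.766²) = 1.556
v = 0.766 × 3×10⁸ = 2.298×10⁸ m/s
p = γmv = 1.556 × 5.7 × 2.298×10⁸ = 2.038×10⁹ kg·m/s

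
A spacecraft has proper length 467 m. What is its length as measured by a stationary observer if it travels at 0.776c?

Proper length L₀ = 467 m
γ = 1/√(1 - 0.776²) = 1.585
L = L₀/γ = 467/1.585 = 294.6 m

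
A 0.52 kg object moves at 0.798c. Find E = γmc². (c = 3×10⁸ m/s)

γ = 1/√(1 - 0.798²) = 1.6593
mc² = 0.52 × (3×10⁸)² = 4.680×10¹⁶ J
E = γmc² = 1.6593 × 4.680×10¹⁶ = 7.766×10¹⁶ J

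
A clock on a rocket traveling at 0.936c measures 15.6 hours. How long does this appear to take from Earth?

Proper time Δt₀ = 15.6 hours
γ = 1/√(1 - 0.936²) = 2.841
Δt = γΔt₀ = 2.841 × 15.6 = 44.32 hours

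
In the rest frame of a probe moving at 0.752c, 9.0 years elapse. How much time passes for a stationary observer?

Proper time Δt₀ = 9.0 years
γ = 1/√(1 - 0.752²) = 1.517
Δt = γΔt₀ = 1.517 × 9.0 = 13.65 years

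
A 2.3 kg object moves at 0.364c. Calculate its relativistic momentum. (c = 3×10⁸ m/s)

γ = 1/√(1 - 0.364²) = 1.074
v = 0.364 × 3×10⁸ = 1.092×10⁸ m/s
p = γmv = 1.074 × 2.3 × 1.092×10⁸ = 2.697×10⁸ kg·m/s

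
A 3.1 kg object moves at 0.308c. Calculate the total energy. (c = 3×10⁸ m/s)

γ = 1/√(1 - 0.308²) = 1.0511
mc² = 3.1 × (3×10⁸)² = 2.790×10¹⁷ J
E = γmc² = 1.0511 × 2.790×10¹⁷ = 2.933×10¹⁷ J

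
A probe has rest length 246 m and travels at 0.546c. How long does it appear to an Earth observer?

Proper length L₀ = 246 m
γ = 1/√(1 - 0.546²) = 1.1936
L = L₀/γ = 246/1.1936 = 206.1 m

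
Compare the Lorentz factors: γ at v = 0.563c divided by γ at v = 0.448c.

γ₁ = 1/√(1 - 0.563²) = 1.2100
γ₂ = 1/√(1 - 0.448²) = 1.1185
γ₁/γ₂ = 1.2100/1.1185 = 1.082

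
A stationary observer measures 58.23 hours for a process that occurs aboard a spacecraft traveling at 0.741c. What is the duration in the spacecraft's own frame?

Dilated time Δt = 58.23 hours
γ = 1/√(1 - 0.741²) = 1.4892
Δt₀ = Δt/γ = 58.23/1.4892 = 39.10 hours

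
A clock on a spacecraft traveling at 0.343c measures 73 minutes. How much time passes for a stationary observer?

Proper time Δt₀ = 73 minutes
γ = 1/√(1 - 0.343²) = 1.06458
Δt = γΔt₀ = 1.06458 × 73 = 77.71 minutes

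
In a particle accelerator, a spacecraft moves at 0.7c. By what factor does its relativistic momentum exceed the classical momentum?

p_rel = γmv, p_class = mv
Ratio = γ = 1/√(1 - 0.7²)
= 1/√(0.51) = 1.400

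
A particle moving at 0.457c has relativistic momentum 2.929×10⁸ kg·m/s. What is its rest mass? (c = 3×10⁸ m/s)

γ = 1/√(1 - 0.457²) = 1.1243
v = 0.457 × 3×10⁸ = 1.371×10⁸ m/s
m = p/(γv) = 2.929×10⁸/(1.1243 × 1.371×10⁸) = 1.900 kg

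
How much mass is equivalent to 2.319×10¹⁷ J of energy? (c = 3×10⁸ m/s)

From E = mc², we get m = E/c²
c² = (3×10⁸)² = 9×10¹⁶ m²/s²
m = 2.319×10¹⁷ / 9×10¹⁶ = 2.577 kg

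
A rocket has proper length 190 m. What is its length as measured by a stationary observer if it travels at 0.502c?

Proper length L₀ = 190 m
γ = 1/√(1 - 0.502²) = 1.1562
L = L₀/γ = 190/1.1562 = 164.3 m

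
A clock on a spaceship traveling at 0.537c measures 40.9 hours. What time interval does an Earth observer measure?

Proper time Δt₀ = 40.9 hours
γ = 1/√(1 - 0.537²) = 1.1854
Δt = γΔt₀ = 1.1854 × 40.9 = 48.48 hours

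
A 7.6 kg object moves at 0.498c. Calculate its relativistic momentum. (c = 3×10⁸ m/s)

γ = 1/√(1 - 0.498²) = 1.153
v = 0.498 × 3×10⁸ = 1.494×10⁸ m/s
p = γmv = 1.153 × 7.6 × 1.494×10⁸ = 1.309×10⁹ kg·m/s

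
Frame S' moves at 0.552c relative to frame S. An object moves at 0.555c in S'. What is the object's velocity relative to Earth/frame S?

u = (u' + v)/(1 + u'v/c²)
Numerator: 0.555 + 0.552 = 1.107
Denominator: 1 + 0.30636 = 1.30636
u = 1.107/1.30636 = 0.8474c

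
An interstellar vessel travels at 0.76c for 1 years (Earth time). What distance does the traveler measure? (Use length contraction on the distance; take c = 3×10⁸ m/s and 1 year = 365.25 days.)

Earth distance: d = v × t = 0.76c × 1 yr = 7.1951×10¹⁵ m
γ = 1.5386
d' = d/γ = 7.1951×10¹⁵/1.5386 = 4.676×10¹⁵ m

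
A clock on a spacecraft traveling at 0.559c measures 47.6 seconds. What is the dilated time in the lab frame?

Proper time Δt₀ = 47.6 seconds
γ = 1/√(1 - 0.559²) = 1.206
Δt = γΔt₀ = 1.206 × 47.6 = 57.41 seconds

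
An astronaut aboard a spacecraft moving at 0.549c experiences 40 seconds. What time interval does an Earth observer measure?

Proper time Δt₀ = 40 seconds
γ = 1/√(1 - 0.549²) = 1.1964
Δt = γΔt₀ = 1.1964 × 40 = 47.86 seconds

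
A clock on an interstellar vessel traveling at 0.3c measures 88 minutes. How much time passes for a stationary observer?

Proper time Δt₀ = 88 minutes
γ = 1/√(1 - 0.3²) = 1.0483
Δt = γΔt₀ = 1.0483 × 88 = 92.25 minutes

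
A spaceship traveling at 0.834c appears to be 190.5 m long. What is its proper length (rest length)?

Contracted length L = 190.5 m
γ = 1/√(1 - 0.834²) = 1.8124
L₀ = γL = 1.8124 × 190.5 = 345.3 m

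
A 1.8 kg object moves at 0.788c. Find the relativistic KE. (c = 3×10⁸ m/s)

γ = 1/√(1 - 0.788²) = 1.6242
γ - 1 = 0.6242
KE = (γ-1)mc² = 0.6242 × 1.8 × (3×10⁸)² = 1.011×10¹⁷ J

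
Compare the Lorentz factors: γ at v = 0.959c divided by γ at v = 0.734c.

γ₁ = 1/√(1 - 0.959²) = 3.5285
γ₂ = 1/√(1 - 0.734²) = 1.4724
γ₁/γ₂ = 3.5285/1.4724 = 2.396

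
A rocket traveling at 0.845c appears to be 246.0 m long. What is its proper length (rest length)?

Contracted length L = 246.0 m
γ = 1/√(1 - 0.845²) = 1.870
L₀ = γL = 1.870 × 246.0 = 460.0 m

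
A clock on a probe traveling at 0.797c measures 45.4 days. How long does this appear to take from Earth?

Proper time Δt₀ = 45.4 days
γ = 1/√(1 - 0.797²) = 1.6557
Δt = γΔt₀ = 1.6557 × 45.4 = 75.17 days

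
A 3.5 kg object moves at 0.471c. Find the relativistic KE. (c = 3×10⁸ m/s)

γ = 1/√(1 - 0.471²) = 1.13362
γ - 1 = 0.13362
KE = (γ-1)mc² = 0.13362 × 3.5 × (3×10⁸)² = 4.209×10¹⁶ J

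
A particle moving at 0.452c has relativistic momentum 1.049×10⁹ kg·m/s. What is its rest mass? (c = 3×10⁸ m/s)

γ = 1/√(1 - 0.452²) = 1.121
v = 0.452 × 3×10⁸ = 1.356×10⁸ m/s
m = p/(γv) = 1.049×10⁹/(1.121 × 1.356×10⁸) = 6.901 kg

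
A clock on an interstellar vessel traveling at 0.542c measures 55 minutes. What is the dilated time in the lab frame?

Proper time Δt₀ = 55 minutes
γ = 1/√(1 - 0.542²) = 1.190
Δt = γΔt₀ = 1.190 × 55 = 65.45 minutes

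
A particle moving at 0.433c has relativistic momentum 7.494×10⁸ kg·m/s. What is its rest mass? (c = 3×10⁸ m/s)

γ = 1/√(1 - 0.433²) = 1.1094
v = 0.433 × 3×10⁸ = 1.299×10⁸ m/s
m = p/(γv) = 7.494×10⁸/(1.1094 × 1.299×10⁸) = 5.200 kg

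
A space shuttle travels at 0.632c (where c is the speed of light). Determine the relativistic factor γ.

v/c = 0.632, so (v/c)² = 0.399424
1 - (v/c)² = 0.600576
γ = 1/√(0.600576) = 1.290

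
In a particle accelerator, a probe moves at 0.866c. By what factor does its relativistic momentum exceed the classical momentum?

p_rel = γmv, p_class = mv
Ratio = γ = 1/√(1 - 0.866²)
= 1/√(0.250044) = 2.000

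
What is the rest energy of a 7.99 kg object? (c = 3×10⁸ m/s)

c² = (3×10⁸)² = 9.000×10¹⁶ m²/s²
E₀ = mc² = 7.99 × 9.000×10¹⁶ = 7.191×10¹⁷ J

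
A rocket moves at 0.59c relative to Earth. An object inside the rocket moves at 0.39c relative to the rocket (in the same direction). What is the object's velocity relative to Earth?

u = (u' + v)/(1 + u'v/c²)
Numerator: 0.39 + 0.59 = 0.98
Denominator: 1 + 0.2301 = 1.2301
u = 0.98/1.2301 = 0.7967c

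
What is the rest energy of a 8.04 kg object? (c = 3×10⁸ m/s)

c² = (3×10⁸)² = 9.000×10¹⁶ m²/s²
E₀ = mc² = 8.04 × 9.000×10¹⁶ = 7.236×10¹⁷ J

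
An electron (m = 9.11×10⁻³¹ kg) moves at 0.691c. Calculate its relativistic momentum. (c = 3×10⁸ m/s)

γ = 1/√(1 - 0.691²) = 1.3834
v = 0.691 × 3×10⁸ = 2.073×10⁸ m/s
p = γmv = 1.3834 × 9.11×10⁻³¹ × 2.073×10⁸ = 2.613×10⁻²² kg·m/s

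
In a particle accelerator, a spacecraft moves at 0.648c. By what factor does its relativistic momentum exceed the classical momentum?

p_rel = γmv, p_class = mv
Ratio = γ = 1/√(1 - 0.648²)
= 1/√(0.580096) = 1.313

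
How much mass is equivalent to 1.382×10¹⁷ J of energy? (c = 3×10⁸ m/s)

From E = mc², we get m = E/c²
c² = (3×10⁸)² = 9×10¹⁶ m²/s²
m = 1.382×10¹⁷ / 9×10¹⁶ = 1.536 kg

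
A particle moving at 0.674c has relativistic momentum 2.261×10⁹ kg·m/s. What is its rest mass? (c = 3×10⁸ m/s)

γ = 1/√(1 - 0.674²) = 1.3537
v = 0.674 × 3×10⁸ = 2.022×10⁸ m/s
m = p/(γv) = 2.261×10⁹/(1.3537 × 2.022×10⁸) = 8.260 kg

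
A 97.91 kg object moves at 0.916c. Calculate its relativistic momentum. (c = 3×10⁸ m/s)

γ = 1/√(1 - 0.916²) = 2.4927
v = 0.916 × 3×10⁸ = 2.748×10⁸ m/s
p = γmv = 2.4927 × 97.91 × 2.748×10⁸ = 6.707×10¹⁰ kg·m/s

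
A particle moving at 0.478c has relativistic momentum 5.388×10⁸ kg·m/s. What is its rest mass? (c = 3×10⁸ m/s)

γ = 1/√(1 - 0.478²) = 1.1385
v = 0.478 × 3×10⁸ = 1.434×10⁸ m/s
m = p/(γv) = 5.388×10⁸/(1.1385 × 1.434×10⁸) = 3.300 kg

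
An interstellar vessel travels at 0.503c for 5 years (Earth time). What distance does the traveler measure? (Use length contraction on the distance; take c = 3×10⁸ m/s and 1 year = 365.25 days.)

Earth distance: d = v × t = 0.503c × 5 yr = 2.381×10¹⁶ m
γ = 1.157
d' = d/γ = 2.381×10¹⁶/1.157 = 2.058×10¹⁶ m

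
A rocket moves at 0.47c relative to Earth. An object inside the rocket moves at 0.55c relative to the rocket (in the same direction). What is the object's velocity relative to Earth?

u = (u' + v)/(1 + u'v/c²)
Numerator: 0.55 + 0.47 = 1.02
Denominator: 1 + 0.2585 = 1.2585
u = 1.02/1.2585 = 0.8105c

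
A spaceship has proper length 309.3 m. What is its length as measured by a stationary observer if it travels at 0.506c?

Proper length L₀ = 309.3 m
γ = 1/√(1 - 0.506²) = 1.1594
L = L₀/γ = 309.3/1.1594 = 266.8 m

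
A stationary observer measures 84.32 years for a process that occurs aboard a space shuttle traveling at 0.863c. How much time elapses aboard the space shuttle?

Dilated time Δt = 84.32 years
γ = 1/√(1 - 0.863²) = 1.9794
Δt₀ = Δt/γ = 84.32/1.9794 = 42.60 years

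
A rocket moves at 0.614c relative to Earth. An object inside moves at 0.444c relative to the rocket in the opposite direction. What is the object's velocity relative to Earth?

Object's velocity in rocket frame is u' = -0.444c
u = (u' + v)/(1 + u'v/c²) = (v - 0.444)/(1 - 0.444·v/c²)
Numerator: 0.614 - 0.444 = 0.17
Denominator: 1 - 0.272616 = 0.727384
u = 0.17/0.727384 = 0.2337c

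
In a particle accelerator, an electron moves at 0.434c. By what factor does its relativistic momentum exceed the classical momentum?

p_rel = γmv, p_class = mv
Ratio = γ = 1/√(1 - 0.434²)
= 1/√(0.811644) = 1.110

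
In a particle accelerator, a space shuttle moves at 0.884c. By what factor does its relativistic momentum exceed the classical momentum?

p_rel = γmv, p_class = mv
Ratio = γ = 1/√(1 - 0.884²)
= 1/√(0.218544) = 2.139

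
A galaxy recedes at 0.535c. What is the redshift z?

β = 0.535
(1+β)/(1-β) = 1.535/0.465 = 3.301
√(3.301) = 1.8169
z = 1.8169 - 1 = 0.8169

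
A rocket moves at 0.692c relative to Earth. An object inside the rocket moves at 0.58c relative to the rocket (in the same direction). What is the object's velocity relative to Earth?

u = (u' + v)/(1 + u'v/c²)
Numerator: 0.58 + 0.692 = 1.272
Denominator: 1 + 0.40136 = 1.40136
u = 1.272/1.40136 = 0.9077c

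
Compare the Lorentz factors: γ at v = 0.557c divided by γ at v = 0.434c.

γ₁ = 1/√(1 - 0.557²) = 1.204
γ₂ = 1/√(1 - 0.434²) = 1.110
γ₁/γ₂ = 1.204/1.110 = 1.085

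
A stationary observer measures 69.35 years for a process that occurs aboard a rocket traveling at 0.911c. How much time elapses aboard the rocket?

Dilated time Δt = 69.35 years
γ = 1/√(1 - 0.911²) = 2.425
Δt₀ = Δt/γ = 69.35/2.425 = 28.60 years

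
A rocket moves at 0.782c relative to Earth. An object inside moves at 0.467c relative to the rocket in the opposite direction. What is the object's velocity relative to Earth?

Object's velocity in rocket frame is u' = -0.467c
u = (u' + v)/(1 + u'v/c²) = (v - 0.467)/(1 - 0.467·v/c²)
Numerator: 0.782 - 0.467 = 0.315
Denominator: 1 - 0.365194 = 0.634806
u = 0.315/0.634806 = 0.4962c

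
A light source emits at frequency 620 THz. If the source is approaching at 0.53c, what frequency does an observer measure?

β = v/c = 0.53
(1+β)/(1-β) = 1.53/0.47 = 3.25532
Doppler factor = √(3.25532) = 1.8043
f_obs = 620 × 1.8043 = 1119 THz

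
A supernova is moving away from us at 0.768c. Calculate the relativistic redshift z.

β = 0.768
(1+β)/(1-β) = 1.768/0.232 = 7.621
√(7.621) = 2.761
z = 2.761 - 1 = 1.761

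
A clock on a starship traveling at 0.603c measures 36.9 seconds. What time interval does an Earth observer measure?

Proper time Δt₀ = 36.9 seconds
γ = 1/√(1 - 0.603²) = 1.25354
Δt = γΔt₀ = 1.25354 × 36.9 = 46.26 seconds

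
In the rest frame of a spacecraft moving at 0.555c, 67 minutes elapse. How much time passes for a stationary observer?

Proper time Δt₀ = 67 minutes
γ = 1/√(1 - 0.555²) = 1.2021
Δt = γΔt₀ = 1.2021 × 67 = 80.54 minutes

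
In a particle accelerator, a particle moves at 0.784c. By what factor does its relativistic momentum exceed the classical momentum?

p_rel = γmv, p_class = mv
Ratio = γ = 1/√(1 - 0.784²)
= 1/√(0.385344) = 1.611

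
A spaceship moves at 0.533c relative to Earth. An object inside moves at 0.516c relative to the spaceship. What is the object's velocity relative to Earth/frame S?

u = (u' + v)/(1 + u'v/c²)
Numerator: 0.516 + 0.533 = 1.049
Denominator: 1 + 0.275028 = 1.275028
u = 1.049/1.275028 = 0.8227c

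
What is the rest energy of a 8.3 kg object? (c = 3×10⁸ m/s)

c² = (3×10⁸)² = 9.000×10¹⁶ m²/s²
E₀ = mc² = 8.3 × 9.000×10¹⁶ = 7.470×10¹⁷ J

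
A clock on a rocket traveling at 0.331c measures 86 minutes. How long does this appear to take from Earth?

Proper time Δt₀ = 86 minutes
γ = 1/√(1 - 0.331²) = 1.05974
Δt = γΔt₀ = 1.05974 × 86 = 91.14 minutes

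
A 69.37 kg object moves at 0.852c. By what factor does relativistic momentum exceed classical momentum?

p_rel = γmv, p_class = mv
Ratio = γ = 1/√(1 - 0.852²) = 1.910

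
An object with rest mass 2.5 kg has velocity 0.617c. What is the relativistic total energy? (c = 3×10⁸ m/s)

γ = 1/√(1 - 0.617²) = 1.2707
mc² = 2.5 × (3×10⁸)² = 2.250×10¹⁷ J
E = γmc² = 1.2707 × 2.250×10¹⁷ = 2.859×10¹⁷ J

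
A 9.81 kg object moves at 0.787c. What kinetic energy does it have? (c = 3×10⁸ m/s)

γ = 1/√(1 - 0.787²) = 1.6209
γ - 1 = 0.6209
KE = (γ-1)mc² = 0.6209 × 9.81 × (3×10⁸)² = 5.482×10¹⁷ J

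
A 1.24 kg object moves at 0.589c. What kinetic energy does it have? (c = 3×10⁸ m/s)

γ = 1/√(1 - 0.589²) = 1.23742
γ - 1 = 0.23742
KE = (γ-1)mc² = 0.23742 × 1.24 × (3×10⁸)² = 2.650×10¹⁶ J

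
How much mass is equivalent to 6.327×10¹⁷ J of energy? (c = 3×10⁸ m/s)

From E = mc², we get m = E/c²
c² = (3×10⁸)² = 9×10¹⁶ m²/s²
m = 6.327×10¹⁷ / 9×10¹⁶ = 7.030 kg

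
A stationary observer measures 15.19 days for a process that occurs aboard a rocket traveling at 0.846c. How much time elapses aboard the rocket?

Dilated time Δt = 15.19 days
γ = 1/√(1 - 0.846²) = 1.8755
Δt₀ = Δt/γ = 15.19/1.8755 = 8.099 days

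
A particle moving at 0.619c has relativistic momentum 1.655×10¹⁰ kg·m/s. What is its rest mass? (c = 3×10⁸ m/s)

γ = 1/√(1 - 0.619²) = 1.27325
v = 0.619 × 3×10⁸ = 1.857×10⁸ m/s
m = p/(γv) = 1.655×10¹⁰/(1.27325 × 1.857×10⁸) = 70.00 kg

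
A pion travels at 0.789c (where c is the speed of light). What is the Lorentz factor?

v/c = 0.789, so (v/c)² = 0.622521
1 - (v/c)² = 0.377479
γ = 1/√(0.377479) = 1.628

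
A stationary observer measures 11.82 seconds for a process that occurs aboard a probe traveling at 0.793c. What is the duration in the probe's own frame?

Dilated time Δt = 11.82 seconds
γ = 1/√(1 - 0.793²) = 1.6414
Δt₀ = Δt/γ = 11.82/1.6414 = 7.201 seconds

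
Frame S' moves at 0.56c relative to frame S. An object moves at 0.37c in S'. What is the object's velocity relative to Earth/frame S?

u = (u' + v)/(1 + u'v/c²)
Numerator: 0.37 + 0.56 = 0.93
Denominator: 1 + 0.2072 = 1.2072
u = 0.93/1.2072 = 0.7704c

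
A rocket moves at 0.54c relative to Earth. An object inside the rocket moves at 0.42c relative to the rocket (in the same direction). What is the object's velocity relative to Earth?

u = (u' + v)/(1 + u'v/c²)
Numerator: 0.42 + 0.54 = 0.96
Denominator: 1 + 0.2268 = 1.2268
u = 0.96/1.2268 = 0.7825c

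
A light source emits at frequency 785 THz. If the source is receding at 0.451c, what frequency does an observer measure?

β = v/c = 0.451
(1-β)/(1+β) = 0.549/1.451 = 0.3784
Doppler factor = √(0.3784) = 0.6151
f_obs = 785 × 0.6151 = 482.9 THz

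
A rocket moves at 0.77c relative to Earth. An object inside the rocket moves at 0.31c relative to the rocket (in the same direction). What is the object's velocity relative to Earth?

u = (u' + v)/(1 + u'v/c²)
Numerator: 0.31 + 0.77 = 1.08
Denominator: 1 + 0.2387 = 1.2387
u = 1.08/1.2387 = 0.8719c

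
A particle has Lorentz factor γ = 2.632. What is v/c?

From γ = 1/√(1 - v²/c²):
1/γ² = 1/2.632² = 0.1444
v²/c² = 1 - 0.1444 = 0.8556
v/c = √(0.8556) = 0.9250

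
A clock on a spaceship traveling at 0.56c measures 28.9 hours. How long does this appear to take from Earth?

Proper time Δt₀ = 28.9 hours
γ = 1/√(1 - 0.56²) = 1.207
Δt = γΔt₀ = 1.207 × 28.9 = 34.88 hours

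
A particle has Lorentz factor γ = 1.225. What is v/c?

From γ = 1/√(1 - v²/c²):
1/γ² = 1/1.225² = 0.6664
v²/c² = 1 - 0.6664 = 0.3336
v/c = √(0.3336) = 0.5776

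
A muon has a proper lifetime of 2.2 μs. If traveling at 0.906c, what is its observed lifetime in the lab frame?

Proper lifetime τ₀ = 2.2 μs
γ = 1/√(1 - 0.906²) = 2.3625
τ = γτ₀ = 2.3625 × 2.2 μs = 5.198 μs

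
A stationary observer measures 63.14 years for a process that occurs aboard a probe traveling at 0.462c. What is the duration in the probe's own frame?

Dilated time Δt = 63.14 years
γ = 1/√(1 - 0.462²) = 1.1275
Δt₀ = Δt/γ = 63.14/1.1275 = 56.00 years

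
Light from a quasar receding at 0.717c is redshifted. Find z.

β = 0.717
(1+β)/(1-β) = 1.717/0.283 = 6.067
√(6.067) = 2.463
z = 2.463 - 1 = 1.463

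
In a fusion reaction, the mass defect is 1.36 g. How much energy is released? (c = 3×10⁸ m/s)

Convert mass defect: Δm = 1.36 g = 0.00136 kg
E = Δm·c² = 0.00136 × (3×10⁸)²
= 0.00136 × 9×10¹⁶ = 1.224×10¹⁴ J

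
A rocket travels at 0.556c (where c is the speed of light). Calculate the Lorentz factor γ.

v/c = 0.556, so (v/c)² = 0.309136
1 - (v/c)² = 0.690864
γ = 1/√(0.690864) = 1.203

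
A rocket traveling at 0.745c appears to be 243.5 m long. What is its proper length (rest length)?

Contracted length L = 243.5 m
γ = 1/√(1 - 0.745²) = 1.499
L₀ = γL = 1.499 × 243.5 = 365.0 m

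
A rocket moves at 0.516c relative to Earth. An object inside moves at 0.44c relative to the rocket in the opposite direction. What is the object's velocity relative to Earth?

Object's velocity in rocket frame is u' = -0.44c
u = (u' + v)/(1 + u'v/c²) = (v - 0.44)/(1 - 0.44·v/c²)
Numerator: 0.516 - 0.44 = 0.076
Denominator: 1 - 0.22704 = 0.77296
u = 0.076/0.77296 = 0.09832c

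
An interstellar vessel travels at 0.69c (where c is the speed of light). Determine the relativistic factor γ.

v/c = 0.69, so (v/c)² = 0.4761
1 - (v/c)² = 0.5239
γ = 1/√(0.5239) = 1.382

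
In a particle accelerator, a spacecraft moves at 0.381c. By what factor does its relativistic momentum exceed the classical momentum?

p_rel = γmv, p_class = mv
Ratio = γ = 1/√(1 - 0.381²)
= 1/√(0.854839) = 1.082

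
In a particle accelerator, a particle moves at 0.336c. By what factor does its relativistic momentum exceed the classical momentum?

p_rel = γmv, p_class = mv
Ratio = γ = 1/√(1 - 0.336²)
= 1/√(0.887104) = 1.062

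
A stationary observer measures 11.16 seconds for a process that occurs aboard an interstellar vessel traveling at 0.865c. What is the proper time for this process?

Dilated time Δt = 11.16 seconds
γ = 1/√(1 - 0.865²) = 1.993
Δt₀ = Δt/γ = 11.16/1.993 = 5.600 seconds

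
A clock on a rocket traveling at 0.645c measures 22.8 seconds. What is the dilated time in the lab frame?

Proper time Δt₀ = 22.8 seconds
γ = 1/√(1 - 0.645²) = 1.3086
Δt = γΔt₀ = 1.3086 × 22.8 = 29.84 seconds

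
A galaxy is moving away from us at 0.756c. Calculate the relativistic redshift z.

β = 0.756
(1+β)/(1-β) = 1.756/0.244 = 7.197
√(7.197) = 2.683
z = 2.683 - 1 = 1.683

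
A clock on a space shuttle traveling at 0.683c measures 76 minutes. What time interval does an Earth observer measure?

Proper time Δt₀ = 76 minutes
γ = 1/√(1 - 0.683²) = 1.369
Δt = γΔt₀ = 1.369 × 76 = 104.0 minutes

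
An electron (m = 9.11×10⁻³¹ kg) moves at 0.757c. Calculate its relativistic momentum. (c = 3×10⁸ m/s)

γ = 1/√(1 - 0.757²) = 1.5304
v = 0.757 × 3×10⁸ = 2.271×10⁸ m/s
p = γmv = 1.5304 × 9.11×10⁻³¹ × 2.271×10⁸ = 3.166×10⁻²² kg·m/s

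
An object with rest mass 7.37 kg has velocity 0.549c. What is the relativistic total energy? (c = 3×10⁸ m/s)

γ = 1/√(1 - 0.549²) = 1.1964
mc² = 7.37 × (3×10⁸)² = 6.633×10¹⁷ J
E = γmc² = 1.1964 × 6.633×10¹⁷ = 7.936×10¹⁷ J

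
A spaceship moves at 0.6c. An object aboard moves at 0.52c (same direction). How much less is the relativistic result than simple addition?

Classical: u' + v = 0.52 + 0.6 = 1.12c
Relativistic: u = (0.52 + 0.6)/(1 + 0.312) = 1.12/1.312 = 0.8537c
Difference: 1.12 - 0.8537 = 0.2663c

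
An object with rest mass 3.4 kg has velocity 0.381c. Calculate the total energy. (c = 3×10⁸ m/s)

γ = 1/√(1 - 0.381²) = 1.0816
mc² = 3.4 × (3×10⁸)² = 3.060×10¹⁷ J
E = γmc² = 1.0816 × 3.060×10¹⁷ = 3.310×10¹⁷ J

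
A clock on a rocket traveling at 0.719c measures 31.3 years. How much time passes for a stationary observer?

Proper time Δt₀ = 31.3 years
γ = 1/√(1 - 0.719²) = 1.439
Δt = γΔt₀ = 1.439 × 31.3 = 45.04 years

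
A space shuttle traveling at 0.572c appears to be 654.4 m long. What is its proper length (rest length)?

Contracted length L = 654.4 m
γ = 1/√(1 - 0.572²) = 1.2191
L₀ = γL = 1.2191 × 654.4 = 797.8 m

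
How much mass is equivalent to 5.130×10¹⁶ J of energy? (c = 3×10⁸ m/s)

From E = mc², we get m = E/c²
c² = (3×10⁸)² = 9×10¹⁶ m²/s²
m = 5.130×10¹⁶ / 9×10¹⁶ = 0.5700 kg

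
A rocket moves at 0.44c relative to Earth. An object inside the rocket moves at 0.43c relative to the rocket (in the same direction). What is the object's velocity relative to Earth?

u = (u' + v)/(1 + u'v/c²)
Numerator: 0.43 + 0.44 = 0.87
Denominator: 1 + 0.1892 = 1.1892
u = 0.87/1.1892 = 0.7316c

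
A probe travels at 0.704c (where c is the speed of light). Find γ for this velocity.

v/c = 0.704, so (v/c)² = 0.495616
1 - (v/c)² = 0.504384
γ = 1/√(0.504384) = 1.408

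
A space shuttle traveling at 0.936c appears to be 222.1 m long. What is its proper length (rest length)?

Contracted length L = 222.1 m
γ = 1/√(1 - 0.936²) = 2.841
L₀ = γL = 2.841 × 222.1 = 631.0 m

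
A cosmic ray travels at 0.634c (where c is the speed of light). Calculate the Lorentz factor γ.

v/c = 0.634, so (v/c)² = 0.401956
1 - (v/c)² = 0.598044
γ = 1/√(0.598044) = 1.293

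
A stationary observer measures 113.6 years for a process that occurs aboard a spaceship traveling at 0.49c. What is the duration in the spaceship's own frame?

Dilated time Δt = 113.6 years
γ = 1/√(1 - 0.49²) = 1.14715
Δt₀ = Δt/γ = 113.6/1.14715 = 99.03 years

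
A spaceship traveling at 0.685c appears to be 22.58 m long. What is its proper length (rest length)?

Contracted length L = 22.58 m
γ = 1/√(1 - 0.685²) = 1.3726
L₀ = γL = 1.3726 × 22.58 = 30.99 m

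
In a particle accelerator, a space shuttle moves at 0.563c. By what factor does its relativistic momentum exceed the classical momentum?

p_rel = γmv, p_class = mv
Ratio = γ = 1/√(1 - 0.563²)
= 1/√(0.683031) = 1.210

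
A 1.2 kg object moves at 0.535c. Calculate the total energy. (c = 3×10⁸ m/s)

γ = 1/√(1 - 0.535²) = 1.1836
mc² = 1.2 × (3×10⁸)² = 1.080×10¹⁷ J
E = γmc² = 1.1836 × 1.080×10¹⁷ = 1.278×10¹⁷ J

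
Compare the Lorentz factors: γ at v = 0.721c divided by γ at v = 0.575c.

γ₁ = 1/√(1 - 0.721²) = 1.443
γ₂ = 1/√(1 - 0.575²) = 1.222
γ₁/γ₂ = 1.443/1.222 = 1.181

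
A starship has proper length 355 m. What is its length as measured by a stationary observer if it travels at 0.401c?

Proper length L₀ = 355 m
γ = 1/√(1 - 0.401²) = 1.0916
L = L₀/γ = 355/1.0916 = 325.2 m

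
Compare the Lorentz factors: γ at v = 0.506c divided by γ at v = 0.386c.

γ₁ = 1/√(1 - 0.506²) = 1.1594
γ₂ = 1/√(1 - 0.386²) = 1.0840
γ₁/γ₂ = 1.1594/1.0840 = 1.070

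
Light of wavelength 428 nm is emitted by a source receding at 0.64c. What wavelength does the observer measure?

β = 0.64
Wavelength Doppler factor = √(1.64/0.36) = √(4.5556) = 2.1344
λ_obs = 428 × 2.1344 = 913.5 nm (redshift)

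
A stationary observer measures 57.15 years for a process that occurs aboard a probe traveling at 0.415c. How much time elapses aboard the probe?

Dilated time Δt = 57.15 years
γ = 1/√(1 - 0.415²) = 1.099
Δt₀ = Δt/γ = 57.15/1.099 = 52.00 years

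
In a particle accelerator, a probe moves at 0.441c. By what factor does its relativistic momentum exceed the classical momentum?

p_rel = γmv, p_class = mv
Ratio = γ = 1/√(1 - 0.441²)
= 1/√(0.805519) = 1.114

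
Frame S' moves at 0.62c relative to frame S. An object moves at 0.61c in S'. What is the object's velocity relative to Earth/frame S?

u = (u' + v)/(1 + u'v/c²)
Numerator: 0.61 + 0.62 = 1.23
Denominator: 1 + 0.3782 = 1.3782
u = 1.23/1.3782 = 0.8925c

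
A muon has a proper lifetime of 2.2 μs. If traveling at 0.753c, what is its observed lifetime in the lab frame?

Proper lifetime τ₀ = 2.2 μs
γ = 1/√(1 - 0.753²) = 1.5197
τ = γτ₀ = 1.5197 × 2.2 μs = 3.343 μs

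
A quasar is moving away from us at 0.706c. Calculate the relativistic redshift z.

β = 0.706
(1+β)/(1-β) = 1.706/0.294 = 5.803
√(5.803) = 2.409
z = 2.409 - 1 = 1.409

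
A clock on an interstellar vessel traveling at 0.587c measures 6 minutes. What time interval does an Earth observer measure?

Proper time Δt₀ = 6 minutes
γ = 1/√(1 - 0.587²) = 1.2352
Δt = γΔt₀ = 1.2352 × 6 = 7.411 minutes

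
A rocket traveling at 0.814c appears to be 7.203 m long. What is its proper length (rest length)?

Contracted length L = 7.203 m
γ = 1/√(1 - 0.814²) = 1.722
L₀ = γL = 1.722 × 7.203 = 12.40 m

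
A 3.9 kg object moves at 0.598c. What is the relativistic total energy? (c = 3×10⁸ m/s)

γ = 1/√(1 - 0.598²) = 1.2477
mc² = 3.9 × (3×10⁸)² = 3.510×10¹⁷ J
E = γmc² = 1.2477 × 3.510×10¹⁷ = 4.379×10¹⁷ J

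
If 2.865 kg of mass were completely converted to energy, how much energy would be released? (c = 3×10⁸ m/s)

Using E = mc²:
c² = (3×10⁸)² = 9×10¹⁶ m²/s²
E = 2.865 × 9×10¹⁶ = 2.579×10¹⁷ J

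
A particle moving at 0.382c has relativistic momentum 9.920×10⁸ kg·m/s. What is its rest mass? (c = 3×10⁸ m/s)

γ = 1/√(1 - 0.382²) = 1.082
v = 0.382 × 3×10⁸ = 1.146×10⁸ m/s
m = p/(γv) = 9.920×10⁸/(1.082 × 1.146×10⁸) = 8.000 kg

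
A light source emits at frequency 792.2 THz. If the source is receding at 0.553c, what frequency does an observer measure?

β = v/c = 0.553
(1-β)/(1+β) = 0.447/1.553 = 0.2878
Doppler factor = √(0.2878) = 0.5365
f_obs = 792.2 × 0.5365 = 425.0 THz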